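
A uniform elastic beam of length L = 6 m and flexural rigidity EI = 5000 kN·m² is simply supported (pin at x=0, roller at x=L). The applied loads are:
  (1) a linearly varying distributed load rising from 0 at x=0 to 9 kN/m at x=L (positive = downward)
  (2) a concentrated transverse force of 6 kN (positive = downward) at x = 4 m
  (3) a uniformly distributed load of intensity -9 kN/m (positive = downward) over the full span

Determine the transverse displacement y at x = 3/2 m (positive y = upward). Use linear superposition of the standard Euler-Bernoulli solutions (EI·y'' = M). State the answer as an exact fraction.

y(3/2) = 21301/2560000 m

Load 1 — triangular load w₀=9 kN/m (0→w₀ over full span):
  y_1 = -w₀x(7L⁴-10L²x²+3x⁴)/(360LEI) = -9·(3/2)·(7·6⁴-10·6²·(3/2)²+3·(3/2)⁴)/(360·6·5000) = -26487/2560000 m
Load 2 — point force P=6 kN at a=4 m (b=L-a=2):
  y_2 = -Pbx(L²-b²-x²)/(6LEI)  [x≤a] = -6·2·(3/2)·(6²-2²-(3/2)²)/(6·6·5000) = -119/40000 m
Load 3 — uniform load w=-9 kN/m over full span:
  y_3 = -wx(L³-2Lx²+x³)/(24EI) = -(-9)·(3/2)·(6³-2·6·(3/2)²+(3/2)³)/(24·5000) = 13851/640000 m
Superposition: y = Σ y_i = 21301/2560000 m ≈ 0.008321 m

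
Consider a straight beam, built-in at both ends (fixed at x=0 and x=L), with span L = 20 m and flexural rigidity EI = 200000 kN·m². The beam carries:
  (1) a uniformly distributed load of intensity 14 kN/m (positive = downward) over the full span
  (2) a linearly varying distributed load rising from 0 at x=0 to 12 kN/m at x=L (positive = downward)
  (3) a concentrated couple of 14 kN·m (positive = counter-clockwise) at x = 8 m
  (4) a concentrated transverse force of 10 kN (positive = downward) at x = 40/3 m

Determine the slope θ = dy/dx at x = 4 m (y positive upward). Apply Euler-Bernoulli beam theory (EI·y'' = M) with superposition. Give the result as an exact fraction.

θ(4) = -544883/84375000 rad

Load 1 — uniform load w=14 kN/m over full span:
  θ_1 = -wx(L-x)(L-2x)/(12EI) = -14·4·(20-4)·(20-2·4)/(12·200000) = -14/3125 rad
Load 2 — triangular load w₀=12 kN/m (0→w₀ over full span):
  θ_2 = -w₀(2x(L-x)(L-2x)(x+2L)+x²(L-x)²)/(120LEI) = -12·(2·4·(20-4)·(20-2·4)·(4+2·20)+4²·(20-4)²)/(120·20·200000) = -28/15625 rad
Load 3 — applied couple M₀=14 kN·m at a=8 m (b=L-a=12):
  θ_3 = (R_Ax²/2 - M_Ax)/EI  [x≤a] with R_A=126/125, M_A=42/25 = ((126/125)·4²/2 - (42/25)·4)/200000 = 21/3125000 rad
Load 4 — point force P=10 kN at a=40/3 m (b=L-a=20/3):
  θ_4 = -Pb²x(2aL-(3a+b)x)/(2L³EI)  [x≤a] = -10·(20/3)²·4·(2·(40/3)·20-(3·(40/3)+(20/3))·4)/(2·20³·200000) = -13/67500 rad
Superposition: θ = Σ θ_i = -544883/84375000 rad ≈ -0.006458 rad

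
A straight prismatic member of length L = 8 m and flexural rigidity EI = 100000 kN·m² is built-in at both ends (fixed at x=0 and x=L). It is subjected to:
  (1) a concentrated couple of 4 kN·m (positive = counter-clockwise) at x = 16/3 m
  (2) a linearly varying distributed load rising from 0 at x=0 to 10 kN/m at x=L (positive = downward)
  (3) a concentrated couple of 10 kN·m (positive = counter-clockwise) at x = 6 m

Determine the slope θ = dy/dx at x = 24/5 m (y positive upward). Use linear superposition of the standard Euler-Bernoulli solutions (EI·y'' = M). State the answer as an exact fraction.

Load 1 — applied couple M₀=4 kN·m at a=16/3 m (b=L-a=8/3):
  θ_1 = (R_Ax²/2 - M_Ax)/EI  [x≤a] with R_A=2/3, M_A=4/3 = ((2/3)·(24/5)²/2 - (4/3)·(24/5))/100000 = 1/78125 rad
Load 2 — triangular load w₀=10 kN/m (0→w₀ over full span):
  θ_2 = -w₀(2x(L-x)(L-2x)(x+2L)+x²(L-x)²)/(120LEI) = -10·(2·(24/5)·(8-(24/5))·(8-2·(24/5))·((24/5)+2·8)+(24/5)²·(8-(24/5))²)/(120·8·100000) = 32/390625 rad
Load 3 — applied couple M₀=10 kN·m at a=6 m (b=L-a=2):
  θ_3 = (R_Ax²/2 - M_Ax)/EI  [x≤a] with R_A=45/32, M_A=25/8 = ((45/32)·(24/5)²/2 - (25/8)·(24/5))/100000 = 3/250000 rad
Superposition: θ = Σ θ_i = 667/6250000 rad ≈ 0.000107 rad

θ(24/5) = 667/6250000 rad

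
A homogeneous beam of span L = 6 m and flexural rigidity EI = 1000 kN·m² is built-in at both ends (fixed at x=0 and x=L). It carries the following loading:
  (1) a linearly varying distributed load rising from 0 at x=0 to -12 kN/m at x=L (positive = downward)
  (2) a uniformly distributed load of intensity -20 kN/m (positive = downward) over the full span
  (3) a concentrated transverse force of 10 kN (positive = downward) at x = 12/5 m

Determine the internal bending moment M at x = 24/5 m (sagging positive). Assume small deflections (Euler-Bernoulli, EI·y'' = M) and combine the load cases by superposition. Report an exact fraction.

Load 1 — triangular load w₀=-12 kN/m (0→w₀ over full span):
  M_1 = 3w₀Lx/20 - w₀L²/30 - w₀x³/(6L) = 3·(-12)·6·(24/5)/20 - (-12)·6²/30 - (-12)·(24/5)³/(6·6) = -72/125 kN·m
Load 2 — uniform load w=-20 kN/m over full span:
  M_2 = wLx/2 - wL²/12 - wx²/2 = (-20)·6·(24/5)/2 - (-20)·6²/12 - (-20)·(24/5)²/2 = 12/5 kN·m
Load 3 — point force P=10 kN at a=12/5 m (b=L-a=18/5):
  M_3 = Pa²(a+3b)(L-x)/L³ - Pa²b/L²  [x>a] = 10·(12/5)²·((12/5)+3·(18/5))·(6-(24/5))/6³ - 10·(12/5)²·(18/5)/6² = -192/125 kN·m
Superposition: M = Σ M_i = 36/125 kN·m ≈ 0.288000 kN·m

M(24/5) = 36/125 kN·m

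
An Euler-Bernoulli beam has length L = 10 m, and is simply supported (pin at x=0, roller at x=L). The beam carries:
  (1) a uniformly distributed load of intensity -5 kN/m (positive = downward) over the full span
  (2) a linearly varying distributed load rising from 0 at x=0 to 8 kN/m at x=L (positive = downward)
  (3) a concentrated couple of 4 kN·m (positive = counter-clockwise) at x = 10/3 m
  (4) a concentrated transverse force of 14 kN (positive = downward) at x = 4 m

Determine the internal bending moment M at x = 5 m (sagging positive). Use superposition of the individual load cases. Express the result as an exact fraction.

M(5) = 27/2 kN·m

Load 1 — uniform load w=-5 kN/m over full span:
  M_1 = wx(L-x)/2 = (-5)·5·(10-5)/2 = -125/2 kN·m
Load 2 — triangular load w₀=8 kN/m (0→w₀ over full span):
  M_2 = w₀Lx/6 - w₀x³/(6L) = 8·10·5/6 - 8·5³/(6·10) = 50 kN·m
Load 3 — applied couple M₀=4 kN·m at a=10/3 m (b=L-a=20/3):
  M_3 = M₀x/L - M₀  [x>a] = 4·5/10 - 4 = -2 kN·m
Load 4 — point force P=14 kN at a=4 m (b=L-a=6):
  M_4 = Pa(L-x)/L  [x>a] = 14·4·(10-5)/10 = 28 kN·m
Superposition: M = Σ M_i = 27/2 kN·m ≈ 13.500000 kN·m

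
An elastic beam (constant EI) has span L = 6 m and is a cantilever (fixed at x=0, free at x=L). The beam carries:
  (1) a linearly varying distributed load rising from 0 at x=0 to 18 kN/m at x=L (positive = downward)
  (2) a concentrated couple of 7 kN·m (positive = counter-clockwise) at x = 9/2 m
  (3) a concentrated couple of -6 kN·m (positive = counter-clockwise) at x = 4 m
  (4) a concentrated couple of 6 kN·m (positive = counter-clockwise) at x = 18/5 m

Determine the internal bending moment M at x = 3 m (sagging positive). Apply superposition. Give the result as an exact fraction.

M(3) = -121/2 kN·m

Load 1 — triangular load w₀=18 kN/m (0→w₀ over full span):
  M_1 = w₀Lx/2 - w₀L²/3 - w₀x³/(6L) = 18·6·3/2 - 18·6²/3 - 18·3³/(6·6) = -135/2 kN·m
Load 2 — applied couple M₀=7 kN·m at a=9/2 m (b=L-a=3/2):
  M_2 = M₀  [x≤a] = 7 = 7 kN·m
Load 3 — applied couple M₀=-6 kN·m at a=4 m (b=L-a=2):
  M_3 = M₀  [x≤a] = (-6) = -6 kN·m
Load 4 — applied couple M₀=6 kN·m at a=18/5 m (b=L-a=12/5):
  M_4 = M₀  [x≤a] = 6 = 6 kN·m
Superposition: M = Σ M_i = -121/2 kN·m ≈ -60.500000 kN·m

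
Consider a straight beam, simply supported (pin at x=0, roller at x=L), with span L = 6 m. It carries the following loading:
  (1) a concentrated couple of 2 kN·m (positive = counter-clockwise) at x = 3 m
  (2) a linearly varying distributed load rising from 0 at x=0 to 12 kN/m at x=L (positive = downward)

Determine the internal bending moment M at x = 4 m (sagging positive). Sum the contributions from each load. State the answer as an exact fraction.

Load 1 — applied couple M₀=2 kN·m at a=3 m (b=L-a=3):
  M_1 = M₀x/L - M₀  [x>a] = 2·4/6 - 2 = -2/3 kN·m
Load 2 — triangular load w₀=12 kN/m (0→w₀ over full span):
  M_2 = w₀Lx/6 - w₀x³/(6L) = 12·6·4/6 - 12·4³/(6·6) = 80/3 kN·m
Superposition: M = Σ M_i = 26 kN·m ≈ 26.000000 kN·m

M(4) = 26 kN·m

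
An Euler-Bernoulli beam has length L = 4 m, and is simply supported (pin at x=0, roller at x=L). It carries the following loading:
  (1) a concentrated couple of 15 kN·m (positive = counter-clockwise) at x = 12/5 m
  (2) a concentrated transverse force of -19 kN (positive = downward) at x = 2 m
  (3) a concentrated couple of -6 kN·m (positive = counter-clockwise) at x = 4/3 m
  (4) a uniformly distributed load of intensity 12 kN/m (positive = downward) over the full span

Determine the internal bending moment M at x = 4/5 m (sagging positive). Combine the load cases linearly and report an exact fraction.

Load 1 — applied couple M₀=15 kN·m at a=12/5 m (b=L-a=8/5):
  M_1 = M₀x/L  [x≤a] = 15·(4/5)/4 = 3 kN·m
Load 2 — point force P=-19 kN at a=2 m (b=L-a=2):
  M_2 = Pbx/L  [x≤a] = (-19)·2·(4/5)/4 = -38/5 kN·m
Load 3 — applied couple M₀=-6 kN·m at a=4/3 m (b=L-a=8/3):
  M_3 = M₀x/L  [x≤a] = (-6)·(4/5)/4 = -6/5 kN·m
Load 4 — uniform load w=12 kN/m over full span:
  M_4 = wx(L-x)/2 = 12·(4/5)·(4-(4/5))/2 = 384/25 kN·m
Superposition: M = Σ M_i = 239/25 kN·m ≈ 9.560000 kN·m

M(4/5) = 239/25 kN·m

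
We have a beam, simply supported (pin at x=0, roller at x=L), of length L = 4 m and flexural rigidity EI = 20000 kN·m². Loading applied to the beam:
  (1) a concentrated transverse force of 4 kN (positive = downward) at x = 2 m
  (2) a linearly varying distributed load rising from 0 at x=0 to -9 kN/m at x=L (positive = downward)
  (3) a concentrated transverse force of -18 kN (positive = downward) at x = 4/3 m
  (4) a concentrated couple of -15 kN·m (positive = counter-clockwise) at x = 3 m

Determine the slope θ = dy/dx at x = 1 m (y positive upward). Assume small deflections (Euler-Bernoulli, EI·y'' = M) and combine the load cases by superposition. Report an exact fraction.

θ(1) = 33583/28800000 rad

Load 1 — point force P=4 kN at a=2 m (b=L-a=2):
  θ_1 = -Pb(L²-b²-3x²)/(6LEI)  [x≤a] = -4·2·(4²-2²-3·1²)/(6·4·20000) = -3/20000 rad
Load 2 — triangular load w₀=-9 kN/m (0→w₀ over full span):
  θ_2 = -w₀(7L⁴-30L²x²+15x⁴)/(360LEI) = -(-9)·(7·4⁴-30·4²·1²+15·1⁴)/(360·4·20000) = 1327/3200000 rad
Load 3 — point force P=-18 kN at a=4/3 m (b=L-a=8/3):
  θ_3 = -Pb(L²-b²-3x²)/(6LEI)  [x≤a] = -(-18)·(8/3)·(4²-(8/3)²-3·1²)/(6·4·20000) = 53/90000 rad
Load 4 — applied couple M₀=-15 kN·m at a=3 m (b=L-a=1):
  θ_4 = (M₀x²/(2L)+C₁)/EI  [x≤a] with C₁=M₀(3b²-L²)/(6L)=65/8 = ((-15)·1²/(2·4)+(65/8))/20000 = 1/3200 rad
Superposition: θ = Σ θ_i = 33583/28800000 rad ≈ 0.001166 rad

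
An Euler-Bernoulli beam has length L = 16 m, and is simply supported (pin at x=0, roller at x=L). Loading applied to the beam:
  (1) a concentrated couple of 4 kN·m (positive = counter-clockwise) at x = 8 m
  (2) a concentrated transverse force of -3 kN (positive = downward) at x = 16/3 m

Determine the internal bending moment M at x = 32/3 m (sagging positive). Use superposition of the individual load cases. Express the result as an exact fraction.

Load 1 — applied couple M₀=4 kN·m at a=8 m (b=L-a=8):
  M_1 = M₀x/L - M₀  [x>a] = 4·(32/3)/16 - 4 = -4/3 kN·m
Load 2 — point force P=-3 kN at a=16/3 m (b=L-a=32/3):
  M_2 = Pa(L-x)/L  [x>a] = (-3)·(16/3)·(16-(32/3))/16 = -16/3 kN·m
Superposition: M = Σ M_i = -20/3 kN·m ≈ -6.666667 kN·m

M(32/3) = -20/3 kN·m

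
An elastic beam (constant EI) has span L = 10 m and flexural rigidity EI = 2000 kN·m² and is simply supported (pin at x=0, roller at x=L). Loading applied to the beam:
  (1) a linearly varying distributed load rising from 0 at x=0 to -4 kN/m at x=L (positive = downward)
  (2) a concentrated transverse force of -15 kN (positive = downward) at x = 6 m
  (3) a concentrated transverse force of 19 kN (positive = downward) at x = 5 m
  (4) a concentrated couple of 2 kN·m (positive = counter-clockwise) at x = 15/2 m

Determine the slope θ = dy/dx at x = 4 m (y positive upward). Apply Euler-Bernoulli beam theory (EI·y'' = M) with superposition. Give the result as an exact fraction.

θ(4) = 7507/720000 rad

Load 1 — triangular load w₀=-4 kN/m (0→w₀ over full span):
  θ_1 = -w₀(7L⁴-30L²x²+15x⁴)/(360LEI) = -(-4)·(7·10⁴-30·10²·4²+15·4⁴)/(360·10·2000) = 323/22500 rad
Load 2 — point force P=-15 kN at a=6 m (b=L-a=4):
  θ_2 = -Pb(L²-b²-3x²)/(6LEI)  [x≤a] = -(-15)·4·(10²-4²-3·4²)/(6·10·2000) = 9/500 rad
Load 3 — point force P=19 kN at a=5 m (b=L-a=5):
  θ_3 = -Pb(L²-b²-3x²)/(6LEI)  [x≤a] = -19·5·(10²-5²-3·4²)/(6·10·2000) = -171/8000 rad
Load 4 — applied couple M₀=2 kN·m at a=15/2 m (b=L-a=5/2):
  θ_4 = (M₀x²/(2L)+C₁)/EI  [x≤a] with C₁=M₀(3b²-L²)/(6L)=-65/24 = (2·4²/(2·10)+(-65/24))/2000 = -133/240000 rad
Superposition: θ = Σ θ_i = 7507/720000 rad ≈ 0.010426 rad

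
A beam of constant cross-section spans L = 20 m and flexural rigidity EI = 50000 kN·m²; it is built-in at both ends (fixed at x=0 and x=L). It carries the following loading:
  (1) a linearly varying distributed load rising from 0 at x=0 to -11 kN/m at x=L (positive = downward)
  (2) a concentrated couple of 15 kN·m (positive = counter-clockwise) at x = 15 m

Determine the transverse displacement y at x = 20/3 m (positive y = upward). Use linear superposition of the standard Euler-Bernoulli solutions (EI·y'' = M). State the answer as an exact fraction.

y(20/3) = 18983/583200 m

Load 1 — triangular load w₀=-11 kN/m (0→w₀ over full span):
  y_1 = -w₀x²(L-x)²(x+2L)/(120LEI) = -(-11)·(20/3)²·(20-(20/3))²·((20/3)+2·20)/(120·20·50000) = 616/18225 m
Load 2 — applied couple M₀=15 kN·m at a=15 m (b=L-a=5):
  y_2 = (R_Ax³/6 - M_Ax²/2)/EI  [x≤a] with R_A=27/32, M_A=75/16 = ((27/32)·(20/3)³/6 - (75/16)·(20/3)²/2)/50000 = -1/800 m
Superposition: y = Σ y_i = 18983/583200 m ≈ 0.032550 m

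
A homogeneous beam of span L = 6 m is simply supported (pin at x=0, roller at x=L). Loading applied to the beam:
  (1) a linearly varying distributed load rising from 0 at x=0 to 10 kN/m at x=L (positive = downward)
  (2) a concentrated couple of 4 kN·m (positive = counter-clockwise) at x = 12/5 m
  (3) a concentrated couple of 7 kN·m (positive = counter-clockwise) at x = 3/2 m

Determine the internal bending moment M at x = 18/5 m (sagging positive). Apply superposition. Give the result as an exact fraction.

M(18/5) = 466/25 kN·m

Load 1 — triangular load w₀=10 kN/m (0→w₀ over full span):
  M_1 = w₀Lx/6 - w₀x³/(6L) = 10·6·(18/5)/6 - 10·(18/5)³/(6·6) = 576/25 kN·m
Load 2 — applied couple M₀=4 kN·m at a=12/5 m (b=L-a=18/5):
  M_2 = M₀x/L - M₀  [x>a] = 4·(18/5)/6 - 4 = -8/5 kN·m
Load 3 — applied couple M₀=7 kN·m at a=3/2 m (b=L-a=9/2):
  M_3 = M₀x/L - M₀  [x>a] = 7·(18/5)/6 - 7 = -14/5 kN·m
Superposition: M = Σ M_i = 466/25 kN·m ≈ 18.640000 kN·m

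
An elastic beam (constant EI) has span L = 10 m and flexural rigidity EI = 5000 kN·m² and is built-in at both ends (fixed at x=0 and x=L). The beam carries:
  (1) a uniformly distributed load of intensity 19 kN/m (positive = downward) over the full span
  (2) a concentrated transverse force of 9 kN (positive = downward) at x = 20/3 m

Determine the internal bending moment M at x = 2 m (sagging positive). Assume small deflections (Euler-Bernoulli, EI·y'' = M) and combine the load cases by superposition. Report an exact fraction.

M(2) = -25/3 kN·m

Load 1 — uniform load w=19 kN/m over full span:
  M_1 = wLx/2 - wL²/12 - wx²/2 = 19·10·2/2 - 19·10²/12 - 19·2²/2 = -19/3 kN·m
Load 2 — point force P=9 kN at a=20/3 m (b=L-a=10/3):
  M_2 = Pb²(3a+b)x/L³ - Pab²/L²  [x≤a] = 9·(10/3)²·(3·(20/3)+(10/3))·2/10³ - 9·(20/3)·(10/3)²/10² = -2 kN·m
Superposition: M = Σ M_i = -25/3 kN·m ≈ -8.333333 kN·m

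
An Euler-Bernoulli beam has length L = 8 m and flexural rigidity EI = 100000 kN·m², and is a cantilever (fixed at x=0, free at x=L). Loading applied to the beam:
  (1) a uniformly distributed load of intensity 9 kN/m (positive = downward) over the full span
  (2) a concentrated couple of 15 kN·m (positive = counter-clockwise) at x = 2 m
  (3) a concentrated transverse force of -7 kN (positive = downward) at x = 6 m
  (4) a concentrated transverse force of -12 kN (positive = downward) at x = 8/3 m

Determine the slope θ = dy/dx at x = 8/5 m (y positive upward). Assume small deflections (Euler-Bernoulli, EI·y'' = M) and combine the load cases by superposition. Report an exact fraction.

Load 1 — uniform load w=9 kN/m over full span:
  θ_1 = -wx(x²-3Lx+3L²)/(6EI) = -9·(8/5)·((8/5)²-3·8·(8/5)+3·8²)/(6·100000) = -1464/390625 rad
Load 2 — applied couple M₀=15 kN·m at a=2 m (b=L-a=6):
  θ_2 = M₀x/EI  [x≤a] = 15·(8/5)/100000 = 3/12500 rad
Load 3 — point force P=-7 kN at a=6 m (b=L-a=2):
  θ_3 = -Px(2a-x)/(2EI)  [x≤a] = -(-7)·(8/5)·(2·6-(8/5))/(2·100000) = 91/156250 rad
Load 4 — point force P=-12 kN at a=8/3 m (b=L-a=16/3):
  θ_4 = -Px(2a-x)/(2EI)  [x≤a] = -(-12)·(8/5)·(2·(8/3)-(8/5))/(2·100000) = 28/78125 rad
Superposition: θ = Σ θ_i = -4011/1562500 rad ≈ -0.002567 rad

θ(8/5) = -4011/1562500 rad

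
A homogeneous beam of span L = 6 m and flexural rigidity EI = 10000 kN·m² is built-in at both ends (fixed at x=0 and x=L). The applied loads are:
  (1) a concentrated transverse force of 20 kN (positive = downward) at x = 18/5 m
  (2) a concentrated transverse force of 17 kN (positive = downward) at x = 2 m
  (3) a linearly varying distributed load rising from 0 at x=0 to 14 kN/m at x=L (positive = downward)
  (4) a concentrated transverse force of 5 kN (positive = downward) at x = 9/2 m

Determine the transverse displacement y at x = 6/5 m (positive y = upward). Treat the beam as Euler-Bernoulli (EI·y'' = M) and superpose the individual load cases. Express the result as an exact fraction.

y(6/5) = -17117473/7500000000 m

Load 1 — point force P=20 kN at a=18/5 m (b=L-a=12/5):
  y_1 = -Pb²x²(3aL-(3a+b)x)/(6L³EI)  [x≤a] = -20·(12/5)²·(6/5)²·(3·(18/5)·6-(3·(18/5)+(12/5))·(6/5))/(6·6³·10000) = -1224/1953125 m
Load 2 — point force P=17 kN at a=2 m (b=L-a=4):
  y_2 = -Pb²x²(3aL-(3a+b)x)/(6L³EI)  [x≤a] = -17·4²·(6/5)²·(3·2·6-(3·2+4)·(6/5))/(6·6³·10000) = -34/46875 m
Load 3 — triangular load w₀=14 kN/m (0→w₀ over full span):
  y_3 = -w₀x²(L-x)²(x+2L)/(120LEI) = -14·(6/5)²·(6-(6/5))²·((6/5)+2·6)/(120·6·10000) = -8316/9765625 m
Load 4 — point force P=5 kN at a=9/2 m (b=L-a=3/2):
  y_4 = -Pb²x²(3aL-(3a+b)x)/(6L³EI)  [x≤a] = -5·(3/2)²·(6/5)²·(3·(9/2)·6-(3·(9/2)+(3/2))·(6/5))/(6·6³·10000) = -63/800000 m
Superposition: y = Σ y_i = -17117473/7500000000 m ≈ -0.002282 m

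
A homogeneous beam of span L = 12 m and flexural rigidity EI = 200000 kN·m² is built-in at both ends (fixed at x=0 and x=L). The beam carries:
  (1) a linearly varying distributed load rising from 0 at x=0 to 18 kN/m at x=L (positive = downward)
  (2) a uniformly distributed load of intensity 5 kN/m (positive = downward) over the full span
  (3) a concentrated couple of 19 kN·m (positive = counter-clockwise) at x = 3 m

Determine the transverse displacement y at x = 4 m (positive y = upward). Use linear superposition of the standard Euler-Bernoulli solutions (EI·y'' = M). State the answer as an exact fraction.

y(4) = -4003/1500000 m

Load 1 — triangular load w₀=18 kN/m (0→w₀ over full span):
  y_1 = -w₀x²(L-x)²(x+2L)/(120LEI) = -18·4²·(12-4)²·(4+2·12)/(120·12·200000) = -28/15625 m
Load 2 — uniform load w=5 kN/m over full span:
  y_2 = -wx²(L-x)²/(24EI) = -5·4²·(12-4)²/(24·200000) = -2/1875 m
Load 3 — applied couple M₀=19 kN·m at a=3 m (b=L-a=9):
  y_3 = (R_Ax³/6 - M_Ax²/2 - M₀(x-a)²/2)/EI  [x>a] with R_A=57/32, M_A=-57/16 = ((57/32)·4³/6 - (-57/16)·4²/2 - 19·(4-3)²/2)/200000 = 19/100000 m
Superposition: y = Σ y_i = -4003/1500000 m ≈ -0.002669 m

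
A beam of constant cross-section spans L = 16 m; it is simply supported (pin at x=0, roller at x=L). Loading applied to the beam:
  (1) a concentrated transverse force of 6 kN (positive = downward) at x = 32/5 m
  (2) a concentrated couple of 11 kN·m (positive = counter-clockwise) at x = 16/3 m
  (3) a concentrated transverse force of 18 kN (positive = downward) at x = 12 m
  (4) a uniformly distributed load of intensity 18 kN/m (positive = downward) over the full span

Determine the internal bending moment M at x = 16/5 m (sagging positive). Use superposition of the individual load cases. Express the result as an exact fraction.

Load 1 — point force P=6 kN at a=32/5 m (b=L-a=48/5):
  M_1 = Pbx/L  [x≤a] = 6·(48/5)·(16/5)/16 = 288/25 kN·m
Load 2 — applied couple M₀=11 kN·m at a=16/3 m (b=L-a=32/3):
  M_2 = M₀x/L  [x≤a] = 11·(16/5)/16 = 11/5 kN·m
Load 3 — point force P=18 kN at a=12 m (b=L-a=4):
  M_3 = Pbx/L  [x≤a] = 18·4·(16/5)/16 = 72/5 kN·m
Load 4 — uniform load w=18 kN/m over full span:
  M_4 = wx(L-x)/2 = 18·(16/5)·(16-(16/5))/2 = 9216/25 kN·m
Superposition: M = Σ M_i = 9919/25 kN·m ≈ 396.760000 kN·m

M(16/5) = 9919/25 kN·m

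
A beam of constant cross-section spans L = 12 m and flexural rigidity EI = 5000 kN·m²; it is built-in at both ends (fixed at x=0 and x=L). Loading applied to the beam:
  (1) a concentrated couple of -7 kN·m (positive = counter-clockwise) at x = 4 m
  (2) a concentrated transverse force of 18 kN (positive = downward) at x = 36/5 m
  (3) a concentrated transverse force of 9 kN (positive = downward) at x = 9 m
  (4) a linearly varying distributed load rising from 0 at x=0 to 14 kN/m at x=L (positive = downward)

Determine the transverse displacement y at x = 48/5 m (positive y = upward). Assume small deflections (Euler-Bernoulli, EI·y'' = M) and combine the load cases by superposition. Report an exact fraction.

Load 1 — applied couple M₀=-7 kN·m at a=4 m (b=L-a=8):
  y_1 = (R_Ax³/6 - M_Ax²/2 - M₀(x-a)²/2)/EI  [x>a] with R_A=-7/9, M_A=0 = ((-7/9)·(48/5)³/6 - 0·(48/5)²/2 - (-7)·((48/5)-4)²/2)/5000 = -77/78125 m
Load 2 — point force P=18 kN at a=36/5 m (b=L-a=24/5):
  y_2 = -Pa²(L-x)²(3bL-(3b+a)(L-x))/(6L³EI)  [x>a] = -18·(36/5)²·(12-(48/5))²·(3·(24/5)·12-(3·(24/5)+(36/5))·(12-(48/5)))/(6·12³·5000) = -122472/9765625 m
Load 3 — point force P=9 kN at a=9 m (b=L-a=3):
  y_3 = -Pa²(L-x)²(3bL-(3b+a)(L-x))/(6L³EI)  [x>a] = -9·9²·(12-(48/5))²·(3·3·12-(3·3+9)·(12-(48/5)))/(6·12³·5000) = -6561/1250000 m
Load 4 — triangular load w₀=14 kN/m (0→w₀ over full span):
  y_4 = -w₀x²(L-x)²(x+2L)/(120LEI) = -14·(48/5)²·(12-(48/5))²·((48/5)+2·12)/(120·12·5000) = -338688/9765625 m
Superposition: y = Σ y_i = -1670537/31250000 m ≈ -0.053457 m

y(48/5) = -1670537/31250000 m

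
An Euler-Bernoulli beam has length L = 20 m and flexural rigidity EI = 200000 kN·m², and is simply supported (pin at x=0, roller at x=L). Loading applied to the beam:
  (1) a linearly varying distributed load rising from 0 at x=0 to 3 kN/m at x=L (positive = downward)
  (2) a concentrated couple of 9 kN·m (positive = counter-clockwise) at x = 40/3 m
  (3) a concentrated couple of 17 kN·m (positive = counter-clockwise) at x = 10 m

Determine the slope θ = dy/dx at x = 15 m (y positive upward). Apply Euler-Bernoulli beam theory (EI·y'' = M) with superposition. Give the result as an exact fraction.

Load 1 — triangular load w₀=3 kN/m (0→w₀ over full span):
  θ_1 = -w₀(7L⁴-30L²x²+15x⁴)/(360LEI) = -3·(7·20⁴-30·20²·15²+15·15⁴)/(360·20·200000) = 1313/768000 rad
Load 2 — applied couple M₀=9 kN·m at a=40/3 m (b=L-a=20/3):
  θ_2 = (M₀x²/(2L)-M₀(x-a)+C₁)/EI  [x>a] with C₁=M₀(3b²-L²)/(6L)=-20 = (9·15²/(2·20)-9·(15-(40/3))+(-20))/200000 = 1/12800 rad
Load 3 — applied couple M₀=17 kN·m at a=10 m (b=L-a=10):
  θ_3 = (M₀x²/(2L)-M₀(x-a)+C₁)/EI  [x>a] with C₁=M₀(3b²-L²)/(6L)=-85/6 = (17·15²/(2·20)-17·(15-10)+(-85/6))/200000 = -17/960000 rad
Superposition: θ = Σ θ_i = 6797/3840000 rad ≈ 0.001770 rad

θ(15) = 6797/3840000 rad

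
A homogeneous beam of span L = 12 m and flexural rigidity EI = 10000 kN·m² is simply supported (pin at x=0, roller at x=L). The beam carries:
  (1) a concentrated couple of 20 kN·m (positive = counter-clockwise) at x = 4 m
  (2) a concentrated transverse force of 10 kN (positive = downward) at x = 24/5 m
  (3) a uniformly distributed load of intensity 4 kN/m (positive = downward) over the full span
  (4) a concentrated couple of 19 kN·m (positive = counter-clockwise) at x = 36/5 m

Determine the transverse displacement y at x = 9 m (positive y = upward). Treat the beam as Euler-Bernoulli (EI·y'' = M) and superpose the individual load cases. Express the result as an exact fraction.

Load 1 — applied couple M₀=20 kN·m at a=4 m (b=L-a=8):
  y_1 = (M₀x³/(6L)-M₀(x-a)²/2+C₁x)/EI  [x>a] with C₁=M₀(3b²-L²)/(6L)=40/3 = (20·9³/(6·12)-20·(9-4)²/2+(40/3)·9)/10000 = 29/4000 m
Load 2 — point force P=10 kN at a=24/5 m (b=L-a=36/5):
  y_2 = -Pa(L-x)(2Lx-a²-x²)/(6LEI)  [x>a] = -10·(24/5)·(12-9)·(2·12·9-(24/5)²-9²)/(6·12·10000) = -2799/125000 m
Load 3 — uniform load w=4 kN/m over full span:
  y_3 = -wx(L³-2Lx²+x³)/(24EI) = -4·9·(12³-2·12·9²+9³)/(24·10000) = -1539/20000 m
Load 4 — applied couple M₀=19 kN·m at a=36/5 m (b=L-a=24/5):
  y_4 = (M₀x³/(6L)-M₀(x-a)²/2+C₁x)/EI  [x>a] with C₁=M₀(3b²-L²)/(6L)=-494/25 = (19·9³/(6·12)-19·(9-(36/5))²/2+(-494/25)·9)/10000 = -3249/2000000 m
Superposition: y = Σ y_i = -187433/2000000 m ≈ -0.093716 m

y(9) = -187433/2000000 m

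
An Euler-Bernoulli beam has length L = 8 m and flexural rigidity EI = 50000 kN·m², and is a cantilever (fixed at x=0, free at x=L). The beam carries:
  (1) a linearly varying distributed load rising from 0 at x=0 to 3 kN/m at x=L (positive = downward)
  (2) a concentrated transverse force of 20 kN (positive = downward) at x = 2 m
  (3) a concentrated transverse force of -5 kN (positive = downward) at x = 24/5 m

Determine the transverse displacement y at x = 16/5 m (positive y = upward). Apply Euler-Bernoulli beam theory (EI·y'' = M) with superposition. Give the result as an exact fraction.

Load 1 — triangular load w₀=3 kN/m (0→w₀ over full span):
  y_1 = (w₀Lx³/12-w₀L²x²/6-w₀x⁵/(120L))/EI = (3·8·(16/5)³/12-3·8²·(16/5)²/6-3·(16/5)⁵/(120·8))/50000 = -257024/48828125 m
Load 2 — point force P=20 kN at a=2 m (b=L-a=6):
  y_2 = -Pa²(3x-a)/(6EI)  [x>a] = -20·2²·(3·(16/5)-2)/(6·50000) = -19/9375 m
Load 3 — point force P=-5 kN at a=24/5 m (b=L-a=16/5):
  y_3 = -Px²(3a-x)/(6EI)  [x≤a] = -(-5)·(16/5)²·(3·(24/5)-(16/5))/(6·50000) = 448/234375 m
Superposition: y = Σ y_i = -262649/48828125 m ≈ -0.005379 m

y(16/5) = -262649/48828125 m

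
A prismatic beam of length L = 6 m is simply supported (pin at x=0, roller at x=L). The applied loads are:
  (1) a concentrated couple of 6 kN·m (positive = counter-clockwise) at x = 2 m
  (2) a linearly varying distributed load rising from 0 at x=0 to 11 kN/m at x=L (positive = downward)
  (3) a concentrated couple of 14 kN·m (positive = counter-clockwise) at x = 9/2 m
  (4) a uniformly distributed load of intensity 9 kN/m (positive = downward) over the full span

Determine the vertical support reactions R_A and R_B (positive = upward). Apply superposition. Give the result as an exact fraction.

R_A = 124/3 kN, R_B = 137/3 kN

Load 1 — applied couple M₀=6 kN·m at a=2 m (b=L-a=4):
  R_A = M₀/L = 6/6 = 1 kN
  R_B = -M₀/L = -6/6 = -1 kN
Load 2 — triangular load w₀=11 kN/m (0→w₀ over full span):
  R_A = w₀L/6 = 11·6/6 = 11 kN
  R_B = w₀L/3 = 11·6/3 = 22 kN
Load 3 — applied couple M₀=14 kN·m at a=9/2 m (b=L-a=3/2):
  R_A = M₀/L = 14/6 = 7/3 kN
  R_B = -M₀/L = -14/6 = -7/3 kN
Load 4 — uniform load w=9 kN/m over full span:
  R_A = wL/2 = 9·6/2 = 27 kN
  R_B = wL/2 = 9·6/2 = 27 kN
Superposition: R_A = 124/3 kN, R_B = 137/3 kN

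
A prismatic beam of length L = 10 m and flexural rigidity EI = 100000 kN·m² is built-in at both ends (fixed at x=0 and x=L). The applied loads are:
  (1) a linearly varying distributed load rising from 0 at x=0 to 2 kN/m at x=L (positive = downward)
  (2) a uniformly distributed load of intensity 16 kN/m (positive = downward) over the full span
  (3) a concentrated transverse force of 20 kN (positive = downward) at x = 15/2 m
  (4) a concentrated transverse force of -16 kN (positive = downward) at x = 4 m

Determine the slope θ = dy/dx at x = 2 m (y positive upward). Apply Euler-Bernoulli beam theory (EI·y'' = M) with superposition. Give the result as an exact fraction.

Load 1 — triangular load w₀=2 kN/m (0→w₀ over full span):
  θ_1 = -w₀(2x(L-x)(L-2x)(x+2L)+x²(L-x)²)/(120LEI) = -2·(2·2·(10-2)·(10-2·2)·(2+2·10)+2²·(10-2)²)/(120·10·100000) = -7/93750 rad
Load 2 — uniform load w=16 kN/m over full span:
  θ_2 = -wx(L-x)(L-2x)/(12EI) = -16·2·(10-2)·(10-2·2)/(12·100000) = -4/3125 rad
Load 3 — point force P=20 kN at a=15/2 m (b=L-a=5/2):
  θ_3 = -Pb²x(2aL-(3a+b)x)/(2L³EI)  [x≤a] = -20·(5/2)²·2·(2·(15/2)·10-(3·(15/2)+(5/2))·2)/(2·10³·100000) = -1/8000 rad
Load 4 — point force P=-16 kN at a=4 m (b=L-a=6):
  θ_4 = -Pb²x(2aL-(3a+b)x)/(2L³EI)  [x≤a] = -(-16)·6²·2·(2·4·10-(3·4+6)·2)/(2·10³·100000) = 99/390625 rad
Superposition: θ = Σ θ_i = -91967/75000000 rad ≈ -0.001226 rad

θ(2) = -91967/75000000 rad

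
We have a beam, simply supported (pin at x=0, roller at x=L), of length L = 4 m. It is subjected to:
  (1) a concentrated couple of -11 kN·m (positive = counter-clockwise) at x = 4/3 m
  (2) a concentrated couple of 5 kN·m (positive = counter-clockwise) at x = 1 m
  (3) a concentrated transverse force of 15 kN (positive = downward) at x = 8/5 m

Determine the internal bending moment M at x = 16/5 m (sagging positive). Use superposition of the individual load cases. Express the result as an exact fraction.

Load 1 — applied couple M₀=-11 kN·m at a=4/3 m (b=L-a=8/3):
  M_1 = M₀x/L - M₀  [x>a] = (-11)·(16/5)/4 - (-11) = 11/5 kN·m
Load 2 — applied couple M₀=5 kN·m at a=1 m (b=L-a=3):
  M_2 = M₀x/L - M₀  [x>a] = 5·(16/5)/4 - 5 = -1 kN·m
Load 3 — point force P=15 kN at a=8/5 m (b=L-a=12/5):
  M_3 = Pa(L-x)/L  [x>a] = 15·(8/5)·(4-(16/5))/4 = 24/5 kN·m
Superposition: M = Σ M_i = 6 kN·m ≈ 6.000000 kN·m

M(16/5) = 6 kN·m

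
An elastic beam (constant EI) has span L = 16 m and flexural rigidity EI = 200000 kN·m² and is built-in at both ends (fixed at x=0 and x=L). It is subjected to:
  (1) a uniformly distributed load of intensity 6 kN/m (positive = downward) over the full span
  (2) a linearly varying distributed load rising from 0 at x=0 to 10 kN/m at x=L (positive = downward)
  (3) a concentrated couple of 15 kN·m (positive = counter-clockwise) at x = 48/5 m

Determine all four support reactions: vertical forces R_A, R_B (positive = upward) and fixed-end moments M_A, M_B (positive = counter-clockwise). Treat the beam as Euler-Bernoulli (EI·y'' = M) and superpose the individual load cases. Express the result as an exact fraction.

R_A = 1467/20 kN, M_A = 3272/15 kN·m, R_B = 2053/20 kN, M_B = -1271/5 kN·m

Load 1 — uniform load w=6 kN/m over full span:
  R_A = wL/2 = 6·16/2 = 48 kN
  M_A = wL²/12 = 6·16²/12 = 128 kN·m
  R_B = wL/2 = 6·16/2 = 48 kN
  M_B = -wL²/12 = -6·16²/12 = -128 kN·m
Load 2 — triangular load w₀=10 kN/m (0→w₀ over full span):
  R_A = 3w₀L/20 = 3·10·16/20 = 24 kN
  M_A = w₀L²/30 = 10·16²/30 = 256/3 kN·m
  R_B = 7w₀L/20 = 7·10·16/20 = 56 kN
  M_B = -w₀L²/20 = -10·16²/20 = -128 kN·m
Load 3 — applied couple M₀=15 kN·m at a=48/5 m (b=L-a=32/5):
  R_A = 6M₀ab/L³ = 6·15·(48/5)·(32/5)/16³ = 27/20 kN
  M_A = M₀b(2a-b)/L² = 15·(32/5)·(2·(48/5)-(32/5))/16² = 24/5 kN·m
  R_B = -6M₀ab/L³ = -6·15·(48/5)·(32/5)/16³ = -27/20 kN
  M_B = M₀a(2b-a)/L² = 15·(48/5)·(2·(32/5)-(48/5))/16² = 9/5 kN·m
Superposition: R_A = 1467/20 kN, M_A = 3272/15 kN·m, R_B = 2053/20 kN, M_B = -1271/5 kN·m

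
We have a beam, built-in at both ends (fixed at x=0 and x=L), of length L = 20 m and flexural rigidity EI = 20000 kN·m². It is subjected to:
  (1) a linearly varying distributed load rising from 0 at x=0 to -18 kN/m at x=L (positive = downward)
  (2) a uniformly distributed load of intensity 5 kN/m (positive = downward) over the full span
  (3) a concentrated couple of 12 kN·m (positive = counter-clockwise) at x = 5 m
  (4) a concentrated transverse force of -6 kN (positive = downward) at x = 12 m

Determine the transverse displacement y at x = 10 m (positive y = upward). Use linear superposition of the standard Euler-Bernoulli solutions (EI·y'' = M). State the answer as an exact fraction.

y(10) = 5897/60000 m

Load 1 — triangular load w₀=-18 kN/m (0→w₀ over full span):
  y_1 = -w₀x²(L-x)²(x+2L)/(120LEI) = -(-18)·10²·(20-10)²·(10+2·20)/(120·20·20000) = 3/16 m
Load 2 — uniform load w=5 kN/m over full span:
  y_2 = -wx²(L-x)²/(24EI) = -5·10²·(20-10)²/(24·20000) = -5/48 m
Load 3 — applied couple M₀=12 kN·m at a=5 m (b=L-a=15):
  y_3 = (R_Ax³/6 - M_Ax²/2 - M₀(x-a)²/2)/EI  [x>a] with R_A=27/40, M_A=-9/4 = ((27/40)·10³/6 - (-9/4)·10²/2 - 12·(10-5)²/2)/20000 = 3/800 m
Load 4 — point force P=-6 kN at a=12 m (b=L-a=8):
  y_4 = -Pb²x²(3aL-(3a+b)x)/(6L³EI)  [x≤a] = -(-6)·8²·10²·(3·12·20-(3·12+8)·10)/(6·20³·20000) = 7/625 m
Superposition: y = Σ y_i = 5897/60000 m ≈ 0.098283 m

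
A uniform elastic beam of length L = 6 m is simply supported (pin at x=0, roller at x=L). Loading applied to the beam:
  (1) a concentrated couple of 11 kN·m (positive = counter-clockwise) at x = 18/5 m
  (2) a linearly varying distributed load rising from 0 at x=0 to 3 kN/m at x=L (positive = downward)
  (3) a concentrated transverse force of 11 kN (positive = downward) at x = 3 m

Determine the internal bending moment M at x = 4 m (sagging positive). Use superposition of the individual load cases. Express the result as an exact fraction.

M(4) = 14 kN·m

Load 1 — applied couple M₀=11 kN·m at a=18/5 m (b=L-a=12/5):
  M_1 = M₀x/L - M₀  [x>a] = 11·4/6 - 11 = -11/3 kN·m
Load 2 — triangular load w₀=3 kN/m (0→w₀ over full span):
  M_2 = w₀Lx/6 - w₀x³/(6L) = 3·6·4/6 - 3·4³/(6·6) = 20/3 kN·m
Load 3 — point force P=11 kN at a=3 m (b=L-a=3):
  M_3 = Pa(L-x)/L  [x>a] = 11·3·(6-4)/6 = 11 kN·m
Superposition: M = Σ M_i = 14 kN·m ≈ 14.000000 kN·m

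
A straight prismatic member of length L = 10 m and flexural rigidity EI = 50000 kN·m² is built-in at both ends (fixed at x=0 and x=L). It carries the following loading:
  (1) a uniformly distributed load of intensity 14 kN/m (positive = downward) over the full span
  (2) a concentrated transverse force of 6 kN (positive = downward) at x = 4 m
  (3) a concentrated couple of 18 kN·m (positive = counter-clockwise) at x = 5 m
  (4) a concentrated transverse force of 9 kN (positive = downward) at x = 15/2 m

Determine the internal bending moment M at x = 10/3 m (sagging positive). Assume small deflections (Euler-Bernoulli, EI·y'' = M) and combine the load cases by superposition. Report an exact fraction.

Load 1 — uniform load w=14 kN/m over full span:
  M_1 = wLx/2 - wL²/12 - wx²/2 = 14·10·(10/3)/2 - 14·10²/12 - 14·(10/3)²/2 = 350/9 kN·m
Load 2 — point force P=6 kN at a=4 m (b=L-a=6):
  M_2 = Pb²(3a+b)x/L³ - Pab²/L²  [x≤a] = 6·6²·(3·4+6)·(10/3)/10³ - 6·4·6²/10² = 108/25 kN·m
Load 3 — applied couple M₀=18 kN·m at a=5 m (b=L-a=5):
  M_3 = R_Ax - M_A  [x≤a] with R_A=27/10, M_A=9/2 = (27/10)·(10/3) - (9/2) = 9/2 kN·m
Load 4 — point force P=9 kN at a=15/2 m (b=L-a=5/2):
  M_4 = Pb²(3a+b)x/L³ - Pab²/L²  [x≤a] = 9·(5/2)²·(3·(15/2)+(5/2))·(10/3)/10³ - 9·(15/2)·(5/2)²/10² = 15/32 kN·m
Superposition: M = Σ M_i = 346879/7200 kN·m ≈ 48.177639 kN·m

M(10/3) = 346879/7200 kN·m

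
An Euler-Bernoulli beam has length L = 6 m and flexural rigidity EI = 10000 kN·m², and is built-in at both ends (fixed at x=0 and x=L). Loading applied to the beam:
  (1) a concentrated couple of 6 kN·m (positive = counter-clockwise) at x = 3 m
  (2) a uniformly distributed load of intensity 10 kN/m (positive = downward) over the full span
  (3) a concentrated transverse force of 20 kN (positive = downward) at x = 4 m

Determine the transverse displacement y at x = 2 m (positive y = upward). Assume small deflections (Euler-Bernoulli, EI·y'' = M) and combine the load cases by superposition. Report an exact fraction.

Load 1 — applied couple M₀=6 kN·m at a=3 m (b=L-a=3):
  y_1 = (R_Ax³/6 - M_Ax²/2)/EI  [x≤a] with R_A=3/2, M_A=3/2 = ((3/2)·2³/6 - (3/2)·2²/2)/10000 = -1/10000 m
Load 2 — uniform load w=10 kN/m over full span:
  y_2 = -wx²(L-x)²/(24EI) = -10·2²·(6-2)²/(24·10000) = -1/375 m
Load 3 — point force P=20 kN at a=4 m (b=L-a=2):
  y_3 = -Pb²x²(3aL-(3a+b)x)/(6L³EI)  [x≤a] = -20·2²·2²·(3·4·6-(3·4+2)·2)/(6·6³·10000) = -11/10125 m
Superposition: y = Σ y_i = -3121/810000 m ≈ -0.003853 m

y(2) = -3121/810000 m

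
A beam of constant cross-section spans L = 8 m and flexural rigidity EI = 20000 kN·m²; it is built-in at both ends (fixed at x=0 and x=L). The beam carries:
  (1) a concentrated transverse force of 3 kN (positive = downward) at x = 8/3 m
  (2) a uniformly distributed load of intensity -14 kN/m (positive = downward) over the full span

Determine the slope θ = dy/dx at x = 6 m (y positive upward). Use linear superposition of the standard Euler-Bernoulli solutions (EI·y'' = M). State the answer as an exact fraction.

θ(6) = -27/10000 rad

Load 1 — point force P=3 kN at a=8/3 m (b=L-a=16/3):
  θ_1 = Pa²(L-x)(2bL-(3b+a)(L-x))/(2L³EI)  [x>a] = 3·(8/3)²·(8-6)·(2·(16/3)·8-(3·(16/3)+(8/3))·(8-6))/(2·8³·20000) = 1/10000 rad
Load 2 — uniform load w=-14 kN/m over full span:
  θ_2 = -wx(L-x)(L-2x)/(12EI) = -(-14)·6·(8-6)·(8-2·6)/(12·20000) = -7/2500 rad
Superposition: θ = Σ θ_i = -27/10000 rad ≈ -0.002700 rad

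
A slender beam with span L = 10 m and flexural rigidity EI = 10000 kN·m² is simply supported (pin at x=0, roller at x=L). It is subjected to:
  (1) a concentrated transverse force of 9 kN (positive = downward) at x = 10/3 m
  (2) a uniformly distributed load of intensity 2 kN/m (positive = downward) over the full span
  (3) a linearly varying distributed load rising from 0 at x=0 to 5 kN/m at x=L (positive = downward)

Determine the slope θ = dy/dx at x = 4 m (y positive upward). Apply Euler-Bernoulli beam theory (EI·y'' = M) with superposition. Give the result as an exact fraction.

θ(4) = -631/90000 rad

Load 1 — point force P=9 kN at a=10/3 m (b=L-a=20/3):
  θ_1 = -Pa(2L²-6Lx+3x²+a²)/(6LEI)  [x>a] = -9·(10/3)·(2·10²-6·10·4+3·4²+(10/3)²)/(6·10·10000) = -43/45000 rad
Load 2 — uniform load w=2 kN/m over full span:
  θ_2 = -w(L³-6Lx²+4x³)/(24EI) = -2·(10³-6·10·4²+4·4³)/(24·10000) = -37/15000 rad
Load 3 — triangular load w₀=5 kN/m (0→w₀ over full span):
  θ_3 = -w₀(7L⁴-30L²x²+15x⁴)/(360LEI) = -5·(7·10⁴-30·10²·4²+15·4⁴)/(360·10·10000) = -323/90000 rad
Superposition: θ = Σ θ_i = -631/90000 rad ≈ -0.007011 rad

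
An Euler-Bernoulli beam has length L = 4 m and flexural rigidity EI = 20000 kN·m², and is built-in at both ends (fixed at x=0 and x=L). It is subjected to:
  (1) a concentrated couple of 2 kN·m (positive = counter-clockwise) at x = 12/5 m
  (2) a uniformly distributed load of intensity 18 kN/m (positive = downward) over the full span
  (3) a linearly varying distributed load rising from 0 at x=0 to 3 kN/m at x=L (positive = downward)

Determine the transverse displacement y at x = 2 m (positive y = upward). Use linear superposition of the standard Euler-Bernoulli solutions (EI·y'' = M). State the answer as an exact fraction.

y(2) = -333/500000 m

Load 1 — applied couple M₀=2 kN·m at a=12/5 m (b=L-a=8/5):
  y_1 = (R_Ax³/6 - M_Ax²/2)/EI  [x≤a] with R_A=18/25, M_A=16/25 = ((18/25)·2³/6 - (16/25)·2²/2)/20000 = -1/62500 m
Load 2 — uniform load w=18 kN/m over full span:
  y_2 = -wx²(L-x)²/(24EI) = -18·2²·(4-2)²/(24·20000) = -3/5000 m
Load 3 — triangular load w₀=3 kN/m (0→w₀ over full span):
  y_3 = -w₀x²(L-x)²(x+2L)/(120LEI) = -3·2²·(4-2)²·(2+2·4)/(120·4·20000) = -1/20000 m
Superposition: y = Σ y_i = -333/500000 m ≈ -0.000666 m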